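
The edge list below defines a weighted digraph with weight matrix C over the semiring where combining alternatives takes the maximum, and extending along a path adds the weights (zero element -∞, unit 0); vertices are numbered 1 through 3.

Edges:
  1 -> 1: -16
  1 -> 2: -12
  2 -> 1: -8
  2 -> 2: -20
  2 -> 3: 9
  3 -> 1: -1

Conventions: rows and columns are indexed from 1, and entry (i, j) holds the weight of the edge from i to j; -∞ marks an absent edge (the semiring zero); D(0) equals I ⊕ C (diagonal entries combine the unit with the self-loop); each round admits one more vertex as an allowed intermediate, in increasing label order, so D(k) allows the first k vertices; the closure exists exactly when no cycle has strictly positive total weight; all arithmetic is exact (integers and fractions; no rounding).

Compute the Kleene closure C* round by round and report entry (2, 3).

D(0):
  [0, -12, -∞]
  [-8, 0, 9]
  [-1, -∞, 0]
D(1):
  [0, -12, -∞]
  [-8, 0, 9]
  [-1, -13, 0]
D(2):
  [0, -12, -3]
  [-8, 0, 9]
  [-1, -13, 0]
D(3):
  [0, -12, -3]
  [8, 0, 9]
  [-1, -13, 0]
Answer: C*[2][3] = 9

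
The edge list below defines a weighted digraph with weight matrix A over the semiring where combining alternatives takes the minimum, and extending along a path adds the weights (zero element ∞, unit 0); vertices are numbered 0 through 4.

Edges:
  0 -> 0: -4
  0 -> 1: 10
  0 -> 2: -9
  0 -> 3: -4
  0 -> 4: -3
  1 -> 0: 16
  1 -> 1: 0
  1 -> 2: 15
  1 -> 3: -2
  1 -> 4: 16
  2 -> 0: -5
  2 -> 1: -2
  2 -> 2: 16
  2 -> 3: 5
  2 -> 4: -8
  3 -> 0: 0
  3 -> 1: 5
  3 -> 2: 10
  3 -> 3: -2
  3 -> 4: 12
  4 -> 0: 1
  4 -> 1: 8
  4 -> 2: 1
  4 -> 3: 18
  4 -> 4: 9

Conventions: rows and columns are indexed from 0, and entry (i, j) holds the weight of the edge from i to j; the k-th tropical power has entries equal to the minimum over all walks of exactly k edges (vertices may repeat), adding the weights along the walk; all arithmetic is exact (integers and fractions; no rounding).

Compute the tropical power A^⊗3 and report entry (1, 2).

A^⊗2:
  [-14, -11, -13, -8, -17]
  [-2, 0, 7, -4, 7]
  [-9, -2, -14, -9, -8]
  [-4, 3, -9, -4, -3]
  [-4, -1, -8, -3, -7]
A^⊗3:
  [-18, -15, -23, -18, -21]
  [-6, 0, -11, -6, -5]
  [-19, -16, -18, -13, -22]
  [-14, -11, -13, -8, -17]
  [-13, -10, -13, -8, -16]
Key observation: the optimum is the walk 1->3->0->2, with weight (-2) + 0 + (-9) = -11.
Optimal value attained by: walk 1->3->0->2.
Answer: (A^⊗3)[1][2] = -11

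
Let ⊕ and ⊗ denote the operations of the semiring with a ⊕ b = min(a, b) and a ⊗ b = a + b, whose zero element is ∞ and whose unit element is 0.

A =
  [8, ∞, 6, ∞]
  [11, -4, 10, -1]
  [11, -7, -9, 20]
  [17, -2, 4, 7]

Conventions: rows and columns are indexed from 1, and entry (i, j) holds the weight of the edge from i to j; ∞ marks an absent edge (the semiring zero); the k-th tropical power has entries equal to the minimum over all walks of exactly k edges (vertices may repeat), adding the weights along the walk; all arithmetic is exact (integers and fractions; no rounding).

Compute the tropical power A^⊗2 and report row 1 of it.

A^⊗2:
  [16, -1, -3, 26]
  [7, -8, 1, -5]
  [2, -16, -18, -8]
  [9, -6, -5, -3]
Answer: row 1 of A^⊗2 = [16, -1, -3, 26]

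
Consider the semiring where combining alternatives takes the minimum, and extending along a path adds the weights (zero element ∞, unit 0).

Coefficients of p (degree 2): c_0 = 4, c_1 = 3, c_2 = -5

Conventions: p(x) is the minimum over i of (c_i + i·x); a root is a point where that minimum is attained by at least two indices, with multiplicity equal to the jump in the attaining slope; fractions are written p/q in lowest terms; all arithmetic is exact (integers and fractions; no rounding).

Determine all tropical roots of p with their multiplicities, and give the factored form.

hull edge (i=0, c=4) to (i=2, c=-5): slope -9/2, span 2
Factored form: p(x) = -5 ⊗ (x ⊕ 9/2) ⊗ (x ⊕ 9/2)
Answer: roots = 9/2 (mult 2)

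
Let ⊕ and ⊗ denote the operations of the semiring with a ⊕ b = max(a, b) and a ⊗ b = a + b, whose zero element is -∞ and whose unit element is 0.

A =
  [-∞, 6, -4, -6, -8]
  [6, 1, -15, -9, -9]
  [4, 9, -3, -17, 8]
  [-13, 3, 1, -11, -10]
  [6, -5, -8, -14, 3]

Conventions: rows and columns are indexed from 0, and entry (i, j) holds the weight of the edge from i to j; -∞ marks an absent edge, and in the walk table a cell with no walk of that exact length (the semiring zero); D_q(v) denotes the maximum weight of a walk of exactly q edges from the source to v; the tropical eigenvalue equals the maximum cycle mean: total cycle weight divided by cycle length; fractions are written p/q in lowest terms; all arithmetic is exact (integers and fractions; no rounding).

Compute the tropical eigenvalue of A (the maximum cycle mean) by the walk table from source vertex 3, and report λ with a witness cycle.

q=0: [-∞, -∞, -∞, 0, -∞]
q=1: [-13, 3, 1, -11, -10]
q=2: [9, 10, -2, -6, 9]
q=3: [16, 15, 5, 3, 12]
q=4: [21, 22, 12, 10, 15]
q=5: [28, 27, 17, 15, 20]
Optimal cycle mean attained by: cycle 0->1->0, total 6 + 6, length 2.
Answer: λ = 6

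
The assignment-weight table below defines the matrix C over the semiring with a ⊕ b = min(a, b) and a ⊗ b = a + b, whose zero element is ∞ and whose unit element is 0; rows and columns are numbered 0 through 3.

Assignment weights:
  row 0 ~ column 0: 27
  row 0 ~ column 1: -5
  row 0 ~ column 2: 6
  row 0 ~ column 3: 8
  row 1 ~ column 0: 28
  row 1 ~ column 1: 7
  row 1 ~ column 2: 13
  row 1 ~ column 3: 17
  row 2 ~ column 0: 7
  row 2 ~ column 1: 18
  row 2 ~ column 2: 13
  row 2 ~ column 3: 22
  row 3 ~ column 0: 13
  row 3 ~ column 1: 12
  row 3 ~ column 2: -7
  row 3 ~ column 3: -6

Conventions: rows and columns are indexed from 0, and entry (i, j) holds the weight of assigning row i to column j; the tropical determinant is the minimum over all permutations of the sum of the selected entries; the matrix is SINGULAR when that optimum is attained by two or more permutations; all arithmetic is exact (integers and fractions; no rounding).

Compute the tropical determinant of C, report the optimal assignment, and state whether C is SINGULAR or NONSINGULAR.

σ = (0, 1, 2, 3): 27 + 7 + 13 + (-6) = 41
σ = (0, 1, 3, 2): 27 + 7 + 22 + (-7) = 49
σ = (0, 2, 1, 3): 27 + 13 + 18 + (-6) = 52
σ = (0, 2, 3, 1): 27 + 13 + 22 + 12 = 74
σ = (0, 3, 1, 2): 27 + 17 + 18 + (-7) = 55
σ = (0, 3, 2, 1): 27 + 17 + 13 + 12 = 69
σ = (1, 0, 2, 3): (-5) + 28 + 13 + (-6) = 30
σ = (1, 0, 3, 2): (-5) + 28 + 22 + (-7) = 38
σ = (1, 2, 0, 3): (-5) + 13 + 7 + (-6) = 9
σ = (1, 2, 3, 0): (-5) + 13 + 22 + 13 = 43
σ = (1, 3, 0, 2): (-5) + 17 + 7 + (-7) = 12
σ = (1, 3, 2, 0): (-5) + 17 + 13 + 13 = 38
σ = (2, 0, 1, 3): 6 + 28 + 18 + (-6) = 46
σ = (2, 0, 3, 1): 6 + 28 + 22 + 12 = 68
σ = (2, 1, 0, 3): 6 + 7 + 7 + (-6) = 14
σ = (2, 1, 3, 0): 6 + 7 + 22 + 13 = 48
σ = (2, 3, 0, 1): 6 + 17 + 7 + 12 = 42
σ = (2, 3, 1, 0): 6 + 17 + 18 + 13 = 54
σ = (3, 0, 1, 2): 8 + 28 + 18 + (-7) = 47
σ = (3, 0, 2, 1): 8 + 28 + 13 + 12 = 61
σ = (3, 1, 0, 2): 8 + 7 + 7 + (-7) = 15
σ = (3, 1, 2, 0): 8 + 7 + 13 + 13 = 41
σ = (3, 2, 0, 1): 8 + 13 + 7 + 12 = 40
σ = (3, 2, 1, 0): 8 + 13 + 18 + 13 = 52
Optimal value attained by: σ = (1, 2, 0, 3).
Answer: det⊕(C) = 9; verdict: NONSINGULAR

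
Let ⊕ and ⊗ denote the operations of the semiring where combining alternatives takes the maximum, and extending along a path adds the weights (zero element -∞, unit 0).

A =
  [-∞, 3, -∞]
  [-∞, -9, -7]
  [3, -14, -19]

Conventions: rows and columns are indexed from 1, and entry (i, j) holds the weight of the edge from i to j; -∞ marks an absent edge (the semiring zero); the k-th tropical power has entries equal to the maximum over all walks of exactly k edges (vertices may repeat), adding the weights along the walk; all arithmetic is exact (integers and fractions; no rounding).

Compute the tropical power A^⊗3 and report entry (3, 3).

A^⊗2:
  [-∞, -6, -4]
  [-4, -18, -16]
  [-16, 6, -21]
A^⊗3:
  [-1, -15, -13]
  [-13, -1, -25]
  [-18, -3, -1]
Key observation: the optimum is the walk 3->1->2->3, with weight 3 + 3 + (-7) = -1.
Optimal value attained by: walk 3->1->2->3.
Answer: (A^⊗3)[3][3] = -1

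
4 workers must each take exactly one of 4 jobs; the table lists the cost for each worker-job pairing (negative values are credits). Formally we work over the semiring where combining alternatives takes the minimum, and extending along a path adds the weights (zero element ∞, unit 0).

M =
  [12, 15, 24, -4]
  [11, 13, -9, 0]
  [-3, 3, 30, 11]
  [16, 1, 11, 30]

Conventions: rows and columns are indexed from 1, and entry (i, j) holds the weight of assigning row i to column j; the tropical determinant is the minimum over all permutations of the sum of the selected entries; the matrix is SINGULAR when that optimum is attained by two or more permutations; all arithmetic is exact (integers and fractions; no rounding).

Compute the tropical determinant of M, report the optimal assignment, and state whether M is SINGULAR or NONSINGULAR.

σ = (1, 2, 3, 4): 12 + 13 + 30 + 30 = 85
σ = (1, 2, 4, 3): 12 + 13 + 11 + 11 = 47
σ = (1, 3, 2, 4): 12 + (-9) + 3 + 30 = 36
σ = (1, 3, 4, 2): 12 + (-9) + 11 + 1 = 15
σ = (1, 4, 2, 3): 12 + 0 + 3 + 11 = 26
σ = (1, 4, 3, 2): 12 + 0 + 30 + 1 = 43
σ = (2, 1, 3, 4): 15 + 11 + 30 + 30 = 86
σ = (2, 1, 4, 3): 15 + 11 + 11 + 11 = 48
σ = (2, 3, 1, 4): 15 + (-9) + (-3) + 30 = 33
σ = (2, 3, 4, 1): 15 + (-9) + 11 + 16 = 33
σ = (2, 4, 1, 3): 15 + 0 + (-3) + 11 = 23
σ = (2, 4, 3, 1): 15 + 0 + 30 + 16 = 61
σ = (3, 1, 2, 4): 24 + 11 + 3 + 30 = 68
σ = (3, 1, 4, 2): 24 + 11 + 11 + 1 = 47
σ = (3, 2, 1, 4): 24 + 13 + (-3) + 30 = 64
σ = (3, 2, 4, 1): 24 + 13 + 11 + 16 = 64
σ = (3, 4, 1, 2): 24 + 0 + (-3) + 1 = 22
σ = (3, 4, 2, 1): 24 + 0 + 3 + 16 = 43
σ = (4, 1, 2, 3): (-4) + 11 + 3 + 11 = 21
σ = (4, 1, 3, 2): (-4) + 11 + 30 + 1 = 38
σ = (4, 2, 1, 3): (-4) + 13 + (-3) + 11 = 17
σ = (4, 2, 3, 1): (-4) + 13 + 30 + 16 = 55
σ = (4, 3, 1, 2): (-4) + (-9) + (-3) + 1 = -15
σ = (4, 3, 2, 1): (-4) + (-9) + 3 + 16 = 6
Optimal value attained by: σ = (4, 3, 1, 2).
Answer: det⊕(M) = -15; verdict: NONSINGULAR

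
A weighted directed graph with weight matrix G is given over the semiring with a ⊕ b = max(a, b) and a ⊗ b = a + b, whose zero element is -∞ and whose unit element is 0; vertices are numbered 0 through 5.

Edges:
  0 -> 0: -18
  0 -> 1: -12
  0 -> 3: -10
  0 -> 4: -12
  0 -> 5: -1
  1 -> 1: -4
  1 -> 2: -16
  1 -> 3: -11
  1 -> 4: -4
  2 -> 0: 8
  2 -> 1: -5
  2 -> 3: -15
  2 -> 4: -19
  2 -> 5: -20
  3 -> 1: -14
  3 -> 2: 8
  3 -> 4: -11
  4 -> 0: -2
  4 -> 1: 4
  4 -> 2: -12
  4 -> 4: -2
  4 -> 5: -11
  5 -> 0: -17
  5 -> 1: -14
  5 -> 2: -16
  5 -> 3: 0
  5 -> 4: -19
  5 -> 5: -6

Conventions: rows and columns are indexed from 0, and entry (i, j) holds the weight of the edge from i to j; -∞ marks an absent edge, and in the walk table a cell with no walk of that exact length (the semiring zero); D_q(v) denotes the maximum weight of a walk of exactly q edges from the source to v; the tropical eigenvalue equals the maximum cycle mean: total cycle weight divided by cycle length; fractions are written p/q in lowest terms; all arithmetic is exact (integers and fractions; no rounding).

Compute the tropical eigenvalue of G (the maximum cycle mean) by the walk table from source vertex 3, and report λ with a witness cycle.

q=0: [-∞, -∞, -∞, 0, -∞, -∞]
q=1: [-∞, -14, 8, -∞, -11, -∞]
q=2: [16, 3, -23, -7, -11, -12]
q=3: [-2, 4, 1, 6, 4, 15]
q=4: [9, 8, 14, 15, 2, 9]
q=5: [22, 9, 23, 9, 4, 8]
q=6: [31, 18, 17, 12, 10, 21]
Optimal cycle mean attained by: cycle 0->5->3->2->0, total (-1) + 0 + 8 + 8, length 4.
Answer: λ = 15/4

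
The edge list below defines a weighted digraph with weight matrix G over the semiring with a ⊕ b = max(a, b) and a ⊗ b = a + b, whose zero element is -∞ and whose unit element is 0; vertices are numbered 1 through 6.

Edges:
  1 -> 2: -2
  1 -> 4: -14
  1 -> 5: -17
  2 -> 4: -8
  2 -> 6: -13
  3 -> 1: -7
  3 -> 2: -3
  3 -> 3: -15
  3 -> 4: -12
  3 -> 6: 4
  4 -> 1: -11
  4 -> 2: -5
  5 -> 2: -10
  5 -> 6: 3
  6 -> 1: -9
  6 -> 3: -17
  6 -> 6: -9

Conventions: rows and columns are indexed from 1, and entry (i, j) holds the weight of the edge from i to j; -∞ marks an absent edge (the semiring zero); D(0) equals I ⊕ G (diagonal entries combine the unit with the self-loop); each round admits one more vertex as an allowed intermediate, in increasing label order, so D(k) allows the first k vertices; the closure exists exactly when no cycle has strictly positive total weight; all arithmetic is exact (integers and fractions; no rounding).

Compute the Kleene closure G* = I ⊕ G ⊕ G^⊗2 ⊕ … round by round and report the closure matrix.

D(0):
  [0, -2, -∞, -14, -17, -∞]
  [-∞, 0, -∞, -8, -∞, -13]
  [-7, -3, 0, -12, -∞, 4]
  [-11, -5, -∞, 0, -∞, -∞]
  [-∞, -10, -∞, -∞, 0, 3]
  [-9, -∞, -17, -∞, -∞, 0]
D(1):
  [0, -2, -∞, -14, -17, -∞]
  [-∞, 0, -∞, -8, -∞, -13]
  [-7, -3, 0, -12, -24, 4]
  [-11, -5, -∞, 0, -28, -∞]
  [-∞, -10, -∞, -∞, 0, 3]
  [-9, -11, -17, -23, -26, 0]
D(2):
  [0, -2, -∞, -10, -17, -15]
  [-∞, 0, -∞, -8, -∞, -13]
  [-7, -3, 0, -11, -24, 4]
  [-11, -5, -∞, 0, -28, -18]
  [-∞, -10, -∞, -18, 0, 3]
  [-9, -11, -17, -19, -26, 0]
D(3):
  [0, -2, -∞, -10, -17, -15]
  [-∞, 0, -∞, -8, -∞, -13]
  [-7, -3, 0, -11, -24, 4]
  [-11, -5, -∞, 0, -28, -18]
  [-∞, -10, -∞, -18, 0, 3]
  [-9, -11, -17, -19, -26, 0]
D(4):
  [0, -2, -∞, -10, -17, -15]
  [-19, 0, -∞, -8, -36, -13]
  [-7, -3, 0, -11, -24, 4]
  [-11, -5, -∞, 0, -28, -18]
  [-29, -10, -∞, -18, 0, 3]
  [-9, -11, -17, -19, -26, 0]
D(5):
  [0, -2, -∞, -10, -17, -14]
  [-19, 0, -∞, -8, -36, -13]
  [-7, -3, 0, -11, -24, 4]
  [-11, -5, -∞, 0, -28, -18]
  [-29, -10, -∞, -18, 0, 3]
  [-9, -11, -17, -19, -26, 0]
D(6):
  [0, -2, -31, -10, -17, -14]
  [-19, 0, -30, -8, -36, -13]
  [-5, -3, 0, -11, -22, 4]
  [-11, -5, -35, 0, -28, -18]
  [-6, -8, -14, -16, 0, 3]
  [-9, -11, -17, -19, -26, 0]
Answer: G* = [[0, -2, -31, -10, -17, -14], [-19, 0, -30, -8, -36, -13], [-5, -3, 0, -11, -22, 4], [-11, -5, -35, 0, -28, -18], [-6, -8, -14, -16, 0, 3], [-9, -11, -17, -19, -26, 0]]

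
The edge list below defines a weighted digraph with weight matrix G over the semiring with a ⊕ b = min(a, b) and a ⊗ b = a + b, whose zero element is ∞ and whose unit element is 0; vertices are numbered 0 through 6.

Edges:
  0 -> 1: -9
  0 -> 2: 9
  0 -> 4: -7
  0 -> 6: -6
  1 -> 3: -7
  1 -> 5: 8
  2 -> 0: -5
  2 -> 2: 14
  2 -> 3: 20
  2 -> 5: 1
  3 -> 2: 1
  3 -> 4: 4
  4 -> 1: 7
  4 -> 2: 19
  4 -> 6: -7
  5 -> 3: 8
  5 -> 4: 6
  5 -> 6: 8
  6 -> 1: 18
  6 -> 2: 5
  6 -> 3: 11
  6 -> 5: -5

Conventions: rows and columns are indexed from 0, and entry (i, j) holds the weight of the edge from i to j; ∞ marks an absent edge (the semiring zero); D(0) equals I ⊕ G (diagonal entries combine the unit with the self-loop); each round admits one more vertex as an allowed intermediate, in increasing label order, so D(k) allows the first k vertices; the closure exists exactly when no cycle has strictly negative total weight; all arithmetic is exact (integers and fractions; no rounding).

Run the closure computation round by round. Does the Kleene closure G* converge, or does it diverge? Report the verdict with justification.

D(0):
  [0, -9, 9, ∞, -7, ∞, -6]
  [∞, 0, ∞, -7, ∞, 8, ∞]
  [-5, ∞, 0, 20, ∞, 1, ∞]
  [∞, ∞, 1, 0, 4, ∞, ∞]
  [∞, 7, 19, ∞, 0, ∞, -7]
  [∞, ∞, ∞, 8, 6, 0, 8]
  [∞, 18, 5, 11, ∞, -5, 0]
D(1):
  [0, -9, 9, ∞, -7, ∞, -6]
  [∞, 0, ∞, -7, ∞, 8, ∞]
  [-5, -14, 0, 20, -12, 1, -11]
  [∞, ∞, 1, 0, 4, ∞, ∞]
  [∞, 7, 19, ∞, 0, ∞, -7]
  [∞, ∞, ∞, 8, 6, 0, 8]
  [∞, 18, 5, 11, ∞, -5, 0]
D(2):
  [0, -9, 9, -16, -7, -1, -6]
  [∞, 0, ∞, -7, ∞, 8, ∞]
  [-5, -14, 0, -21, -12, -6, -11]
  [∞, ∞, 1, 0, 4, ∞, ∞]
  [∞, 7, 19, 0, 0, 15, -7]
  [∞, ∞, ∞, 8, 6, 0, 8]
  [∞, 18, 5, 11, ∞, -5, 0]
Detection: at round 3, diagonal entry (3, 3) turns strictly negative.
Key observation: the cycle 3->2->0->1->3 has total weight 1 + (-5) + (-9) + (-7), which is strictly negative.
Answer: DIVERGES — negative cycle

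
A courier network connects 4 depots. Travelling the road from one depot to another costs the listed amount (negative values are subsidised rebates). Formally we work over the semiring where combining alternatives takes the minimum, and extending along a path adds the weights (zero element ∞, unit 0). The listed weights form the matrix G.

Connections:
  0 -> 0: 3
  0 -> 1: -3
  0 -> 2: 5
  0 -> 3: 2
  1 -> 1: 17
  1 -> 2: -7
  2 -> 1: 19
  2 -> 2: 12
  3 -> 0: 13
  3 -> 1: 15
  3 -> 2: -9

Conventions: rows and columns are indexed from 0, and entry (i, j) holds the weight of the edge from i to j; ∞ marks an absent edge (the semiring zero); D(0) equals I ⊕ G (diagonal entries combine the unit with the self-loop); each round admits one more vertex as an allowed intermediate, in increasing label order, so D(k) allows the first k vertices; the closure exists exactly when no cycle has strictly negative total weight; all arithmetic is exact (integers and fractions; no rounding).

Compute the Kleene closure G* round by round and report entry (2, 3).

D(0):
  [0, -3, 5, 2]
  [∞, 0, -7, ∞]
  [∞, 19, 0, ∞]
  [13, 15, -9, 0]
D(1):
  [0, -3, 5, 2]
  [∞, 0, -7, ∞]
  [∞, 19, 0, ∞]
  [13, 10, -9, 0]
D(2):
  [0, -3, -10, 2]
  [∞, 0, -7, ∞]
  [∞, 19, 0, ∞]
  [13, 10, -9, 0]
D(3):
  [0, -3, -10, 2]
  [∞, 0, -7, ∞]
  [∞, 19, 0, ∞]
  [13, 10, -9, 0]
D(4):
  [0, -3, -10, 2]
  [∞, 0, -7, ∞]
  [∞, 19, 0, ∞]
  [13, 10, -9, 0]
Answer: G*[2][3] = ∞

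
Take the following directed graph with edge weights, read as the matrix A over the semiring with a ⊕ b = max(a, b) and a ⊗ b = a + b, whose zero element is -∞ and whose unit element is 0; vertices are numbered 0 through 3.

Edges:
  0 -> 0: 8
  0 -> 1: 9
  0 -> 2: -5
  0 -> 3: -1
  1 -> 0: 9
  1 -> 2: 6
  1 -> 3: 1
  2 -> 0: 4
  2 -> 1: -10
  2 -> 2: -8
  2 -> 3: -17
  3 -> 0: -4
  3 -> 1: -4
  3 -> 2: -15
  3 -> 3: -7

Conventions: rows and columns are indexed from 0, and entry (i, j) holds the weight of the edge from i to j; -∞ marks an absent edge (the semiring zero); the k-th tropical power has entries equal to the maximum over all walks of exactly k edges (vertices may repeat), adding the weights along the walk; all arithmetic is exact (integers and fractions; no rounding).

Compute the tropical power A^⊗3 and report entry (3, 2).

A^⊗2:
  [18, 17, 15, 10]
  [17, 18, 4, 8]
  [12, 13, -1, 3]
  [5, 5, 2, -3]
A^⊗3:
  [26, 27, 23, 18]
  [27, 26, 24, 19]
  [22, 21, 19, 14]
  [14, 14, 11, 6]
Key observation: the optimum is the walk 3->0->1->2, with weight (-4) + 9 + 6 = 11.
Optimal value attained by: walk 3->0->1->2.
Answer: (A^⊗3)[3][2] = 11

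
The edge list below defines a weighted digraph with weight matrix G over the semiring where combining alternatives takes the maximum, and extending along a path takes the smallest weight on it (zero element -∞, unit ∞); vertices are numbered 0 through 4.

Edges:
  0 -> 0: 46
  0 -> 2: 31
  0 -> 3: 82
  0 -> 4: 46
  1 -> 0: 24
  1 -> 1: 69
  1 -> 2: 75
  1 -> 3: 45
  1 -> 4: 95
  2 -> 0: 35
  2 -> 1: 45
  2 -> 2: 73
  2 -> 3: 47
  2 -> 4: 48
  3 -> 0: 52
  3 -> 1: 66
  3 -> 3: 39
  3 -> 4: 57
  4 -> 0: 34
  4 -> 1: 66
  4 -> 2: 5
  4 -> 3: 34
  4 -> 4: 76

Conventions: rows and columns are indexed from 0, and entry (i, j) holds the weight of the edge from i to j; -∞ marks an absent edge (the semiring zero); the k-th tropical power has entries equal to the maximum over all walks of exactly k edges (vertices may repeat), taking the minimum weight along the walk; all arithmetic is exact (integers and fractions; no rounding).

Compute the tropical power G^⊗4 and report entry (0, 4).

G^⊗2:
  [52, 66, 31, 46, 57]
  [45, 69, 73, 47, 76]
  [47, 48, 73, 47, 48]
  [46, 66, 66, 52, 66]
  [34, 66, 66, 45, 76]
G^⊗3:
  [46, 66, 66, 52, 66]
  [47, 69, 73, 47, 76]
  [47, 48, 73, 47, 48]
  [52, 66, 66, 47, 66]
  [45, 66, 66, 47, 76]
G^⊗4:
  [52, 66, 66, 47, 66]
  [47, 69, 73, 47, 76]
  [47, 48, 73, 47, 48]
  [47, 66, 66, 52, 66]
  [47, 66, 66, 47, 76]
Key observation: the optimum is the walk 0->3->1->4->4, with weight 82 min 66 min 95 min 76 = 66.
Optimal value attained by: walk 0->3->1->4->4.
Answer: (G^⊗4)[0][4] = 66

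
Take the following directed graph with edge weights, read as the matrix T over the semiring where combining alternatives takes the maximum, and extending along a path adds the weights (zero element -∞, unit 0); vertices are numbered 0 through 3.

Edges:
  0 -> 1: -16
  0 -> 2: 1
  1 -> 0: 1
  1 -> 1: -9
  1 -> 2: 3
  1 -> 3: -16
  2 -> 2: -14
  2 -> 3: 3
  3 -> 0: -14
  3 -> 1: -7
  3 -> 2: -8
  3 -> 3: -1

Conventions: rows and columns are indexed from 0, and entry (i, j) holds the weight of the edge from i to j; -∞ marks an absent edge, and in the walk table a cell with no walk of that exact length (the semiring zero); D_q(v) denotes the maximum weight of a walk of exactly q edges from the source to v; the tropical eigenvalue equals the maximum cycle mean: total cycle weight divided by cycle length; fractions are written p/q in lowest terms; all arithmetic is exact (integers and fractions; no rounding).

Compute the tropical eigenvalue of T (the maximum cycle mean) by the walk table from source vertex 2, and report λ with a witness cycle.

q=0: [-∞, -∞, 0, -∞]
q=1: [-∞, -∞, -14, 3]
q=2: [-11, -4, -5, 2]
q=3: [-3, -5, -1, 1]
q=4: [-4, -6, -2, 2]
Optimal cycle mean attained by: cycle 1->2->3->1, total 3 + 3 + (-7), length 3.
Answer: λ = -1/3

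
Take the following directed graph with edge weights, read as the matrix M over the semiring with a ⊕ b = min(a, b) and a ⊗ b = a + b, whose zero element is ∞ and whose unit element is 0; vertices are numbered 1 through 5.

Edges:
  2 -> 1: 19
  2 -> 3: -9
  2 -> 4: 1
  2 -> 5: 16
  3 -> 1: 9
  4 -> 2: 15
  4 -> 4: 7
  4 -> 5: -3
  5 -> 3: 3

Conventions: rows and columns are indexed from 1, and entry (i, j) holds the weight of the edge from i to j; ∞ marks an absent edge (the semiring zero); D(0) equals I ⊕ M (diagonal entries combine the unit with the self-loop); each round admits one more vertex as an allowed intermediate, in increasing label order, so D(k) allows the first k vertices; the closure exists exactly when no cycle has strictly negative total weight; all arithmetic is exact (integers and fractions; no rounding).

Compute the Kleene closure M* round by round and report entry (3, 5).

D(0):
  [0, ∞, ∞, ∞, ∞]
  [19, 0, -9, 1, 16]
  [9, ∞, 0, ∞, ∞]
  [∞, 15, ∞, 0, -3]
  [∞, ∞, 3, ∞, 0]
D(1):
  [0, ∞, ∞, ∞, ∞]
  [19, 0, -9, 1, 16]
  [9, ∞, 0, ∞, ∞]
  [∞, 15, ∞, 0, -3]
  [∞, ∞, 3, ∞, 0]
D(2):
  [0, ∞, ∞, ∞, ∞]
  [19, 0, -9, 1, 16]
  [9, ∞, 0, ∞, ∞]
  [34, 15, 6, 0, -3]
  [∞, ∞, 3, ∞, 0]
D(3):
  [0, ∞, ∞, ∞, ∞]
  [0, 0, -9, 1, 16]
  [9, ∞, 0, ∞, ∞]
  [15, 15, 6, 0, -3]
  [12, ∞, 3, ∞, 0]
D(4):
  [0, ∞, ∞, ∞, ∞]
  [0, 0, -9, 1, -2]
  [9, ∞, 0, ∞, ∞]
  [15, 15, 6, 0, -3]
  [12, ∞, 3, ∞, 0]
D(5):
  [0, ∞, ∞, ∞, ∞]
  [0, 0, -9, 1, -2]
  [9, ∞, 0, ∞, ∞]
  [9, 15, 0, 0, -3]
  [12, ∞, 3, ∞, 0]
Answer: M*[3][5] = ∞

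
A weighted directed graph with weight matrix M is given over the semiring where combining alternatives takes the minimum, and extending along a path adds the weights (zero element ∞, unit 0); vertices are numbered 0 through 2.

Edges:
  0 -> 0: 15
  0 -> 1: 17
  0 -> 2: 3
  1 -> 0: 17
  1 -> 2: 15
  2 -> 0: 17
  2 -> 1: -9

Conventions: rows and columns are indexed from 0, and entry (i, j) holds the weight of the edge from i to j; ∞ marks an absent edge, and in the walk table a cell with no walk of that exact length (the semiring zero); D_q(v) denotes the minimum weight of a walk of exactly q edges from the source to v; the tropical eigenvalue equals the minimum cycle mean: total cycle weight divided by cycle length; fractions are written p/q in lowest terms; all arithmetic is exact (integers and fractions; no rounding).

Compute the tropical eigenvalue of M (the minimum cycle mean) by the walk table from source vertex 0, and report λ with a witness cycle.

q=0: [0, ∞, ∞]
q=1: [15, 17, 3]
q=2: [20, -6, 18]
q=3: [11, 9, 9]
Optimal cycle mean attained by: cycle 1->2->1, total 15 + (-9), length 2.
Answer: λ = 3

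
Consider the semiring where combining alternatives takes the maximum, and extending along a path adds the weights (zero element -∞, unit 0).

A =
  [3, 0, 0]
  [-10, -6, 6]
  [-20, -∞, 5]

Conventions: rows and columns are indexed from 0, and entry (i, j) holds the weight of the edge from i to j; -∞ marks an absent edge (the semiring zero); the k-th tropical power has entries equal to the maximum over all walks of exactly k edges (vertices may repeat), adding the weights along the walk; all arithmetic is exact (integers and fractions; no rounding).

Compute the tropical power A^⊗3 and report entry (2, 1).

A^⊗2:
  [6, 3, 6]
  [-7, -10, 11]
  [-15, -20, 10]
A^⊗3:
  [9, 6, 11]
  [-4, -7, 16]
  [-10, -15, 15]
Key observation: the optimum is the walk 2->2->0->1, with weight 5 + (-20) + 0 = -15.
Optimal value attained by: walk 2->2->0->1.
Answer: (A^⊗3)[2][1] = -15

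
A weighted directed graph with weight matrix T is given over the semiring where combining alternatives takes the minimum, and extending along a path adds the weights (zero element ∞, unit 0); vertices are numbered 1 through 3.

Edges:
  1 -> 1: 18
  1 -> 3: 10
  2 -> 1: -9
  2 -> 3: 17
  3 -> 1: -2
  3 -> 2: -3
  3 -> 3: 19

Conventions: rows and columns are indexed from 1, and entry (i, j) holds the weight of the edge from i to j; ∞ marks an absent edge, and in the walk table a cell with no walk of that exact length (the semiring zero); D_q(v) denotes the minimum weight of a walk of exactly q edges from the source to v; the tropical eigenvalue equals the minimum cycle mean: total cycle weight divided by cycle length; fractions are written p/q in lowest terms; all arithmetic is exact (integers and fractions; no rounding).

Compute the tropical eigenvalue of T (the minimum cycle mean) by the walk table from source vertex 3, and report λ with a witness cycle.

q=0: [∞, ∞, 0]
q=1: [-2, -3, 19]
q=2: [-12, 16, 8]
q=3: [6, 5, -2]
Optimal cycle mean attained by: cycle 1->3->2->1, total 10 + (-3) + (-9), length 3.
Answer: λ = -2/3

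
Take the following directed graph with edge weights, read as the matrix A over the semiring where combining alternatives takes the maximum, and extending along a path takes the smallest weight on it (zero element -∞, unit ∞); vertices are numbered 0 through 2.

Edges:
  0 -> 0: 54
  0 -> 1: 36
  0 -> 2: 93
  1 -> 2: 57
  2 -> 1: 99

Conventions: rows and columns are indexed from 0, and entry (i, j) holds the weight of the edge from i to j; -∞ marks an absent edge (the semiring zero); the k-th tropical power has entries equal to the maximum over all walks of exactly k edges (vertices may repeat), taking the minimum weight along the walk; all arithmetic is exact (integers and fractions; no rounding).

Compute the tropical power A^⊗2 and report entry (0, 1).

A^⊗2:
  [54, 93, 54]
  [-∞, 57, -∞]
  [-∞, -∞, 57]
Key observation: the optimum is the walk 0->2->1, with weight 93 min 99 = 93.
Optimal value attained by: walk 0->2->1.
Answer: (A^⊗2)[0][1] = 93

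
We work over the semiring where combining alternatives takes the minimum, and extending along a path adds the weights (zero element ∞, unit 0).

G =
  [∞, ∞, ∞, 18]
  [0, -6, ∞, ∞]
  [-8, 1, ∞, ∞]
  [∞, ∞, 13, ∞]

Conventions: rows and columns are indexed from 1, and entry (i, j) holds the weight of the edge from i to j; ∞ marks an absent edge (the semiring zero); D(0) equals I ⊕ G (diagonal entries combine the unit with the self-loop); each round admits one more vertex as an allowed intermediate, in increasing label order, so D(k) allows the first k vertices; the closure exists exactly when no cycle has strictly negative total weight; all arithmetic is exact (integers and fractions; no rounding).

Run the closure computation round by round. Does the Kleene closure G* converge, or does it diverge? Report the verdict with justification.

Detection: at round 0, diagonal entry (2, 2) turns strictly negative.
Key observation: the cycle 2->2 has total weight (-6), which is strictly negative.
Answer: DIVERGES — negative cycle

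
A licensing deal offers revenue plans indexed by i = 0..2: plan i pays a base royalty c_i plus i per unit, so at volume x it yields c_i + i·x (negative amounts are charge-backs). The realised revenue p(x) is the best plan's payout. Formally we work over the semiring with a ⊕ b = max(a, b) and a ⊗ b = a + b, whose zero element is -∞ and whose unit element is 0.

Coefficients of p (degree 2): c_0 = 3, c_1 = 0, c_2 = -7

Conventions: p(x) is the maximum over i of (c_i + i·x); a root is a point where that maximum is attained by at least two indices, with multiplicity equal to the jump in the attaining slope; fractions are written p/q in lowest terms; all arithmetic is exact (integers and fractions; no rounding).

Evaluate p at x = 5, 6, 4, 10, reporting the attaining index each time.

p(5) = max(3+0·5=3, 0+1·5=5, -7+2·5=3) = 5 (attained by i=1)
p(6) = max(3+0·6=3, 0+1·6=6, -7+2·6=5) = 6 (attained by i=1)
p(4) = max(3+0·4=3, 0+1·4=4, -7+2·4=1) = 4 (attained by i=1)
p(10) = max(3+0·10=3, 0+1·10=10, -7+2·10=13) = 13 (attained by i=2)
Answer: p(5) = 5; p(6) = 6; p(4) = 4; p(10) = 13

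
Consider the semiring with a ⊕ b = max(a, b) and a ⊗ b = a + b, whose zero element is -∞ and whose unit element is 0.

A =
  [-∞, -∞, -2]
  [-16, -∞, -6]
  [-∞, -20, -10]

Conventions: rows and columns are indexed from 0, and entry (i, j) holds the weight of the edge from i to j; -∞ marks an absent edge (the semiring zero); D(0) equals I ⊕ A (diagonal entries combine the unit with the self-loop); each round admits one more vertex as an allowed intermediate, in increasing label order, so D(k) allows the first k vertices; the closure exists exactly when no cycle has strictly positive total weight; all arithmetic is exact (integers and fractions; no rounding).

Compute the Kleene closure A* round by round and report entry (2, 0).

D(0):
  [0, -∞, -2]
  [-16, 0, -6]
  [-∞, -20, 0]
D(1):
  [0, -∞, -2]
  [-16, 0, -6]
  [-∞, -20, 0]
D(2):
  [0, -∞, -2]
  [-16, 0, -6]
  [-36, -20, 0]
D(3):
  [0, -22, -2]
  [-16, 0, -6]
  [-36, -20, 0]
Answer: A*[2][0] = -36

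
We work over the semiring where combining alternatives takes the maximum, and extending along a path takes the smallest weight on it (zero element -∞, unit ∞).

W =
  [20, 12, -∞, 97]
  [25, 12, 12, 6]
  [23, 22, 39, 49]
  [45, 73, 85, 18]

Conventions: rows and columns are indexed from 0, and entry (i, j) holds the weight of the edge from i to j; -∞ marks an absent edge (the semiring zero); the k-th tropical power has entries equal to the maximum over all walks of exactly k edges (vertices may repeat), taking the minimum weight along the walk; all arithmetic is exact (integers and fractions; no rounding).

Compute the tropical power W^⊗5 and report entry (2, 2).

W^⊗2:
  [45, 73, 85, 20]
  [20, 12, 12, 25]
  [45, 49, 49, 39]
  [25, 22, 39, 49]
W^⊗3:
  [25, 22, 39, 49]
  [25, 25, 25, 20]
  [39, 39, 39, 49]
  [45, 49, 49, 39]
W^⊗4:
  [45, 49, 49, 39]
  [25, 22, 25, 25]
  [45, 49, 49, 39]
  [39, 39, 39, 49]
W^⊗5:
  [39, 39, 39, 49]
  [25, 25, 25, 25]
  [39, 39, 39, 49]
  [45, 49, 49, 39]
Key observation: the optimum is the walk 2->2->3->2->3->2, with weight 39 min 49 min 85 min 49 min 85 = 39.
Optimal value attained by: walk 2->2->3->2->3->2.
Answer: (W^⊗5)[2][2] = 39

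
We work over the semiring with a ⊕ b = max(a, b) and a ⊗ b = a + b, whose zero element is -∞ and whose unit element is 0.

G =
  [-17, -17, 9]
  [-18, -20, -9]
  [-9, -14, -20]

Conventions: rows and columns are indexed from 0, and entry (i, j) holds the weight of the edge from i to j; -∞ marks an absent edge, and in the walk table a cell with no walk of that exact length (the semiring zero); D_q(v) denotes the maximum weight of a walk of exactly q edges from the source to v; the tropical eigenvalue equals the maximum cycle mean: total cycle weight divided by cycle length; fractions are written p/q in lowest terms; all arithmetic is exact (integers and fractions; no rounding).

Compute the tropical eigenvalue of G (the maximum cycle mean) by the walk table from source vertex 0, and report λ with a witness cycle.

q=0: [0, -∞, -∞]
q=1: [-17, -17, 9]
q=2: [0, -5, -8]
q=3: [-17, -17, 9]
Optimal cycle mean attained by: cycle 0->2->0, total 9 + (-9), length 2.
Answer: λ = 0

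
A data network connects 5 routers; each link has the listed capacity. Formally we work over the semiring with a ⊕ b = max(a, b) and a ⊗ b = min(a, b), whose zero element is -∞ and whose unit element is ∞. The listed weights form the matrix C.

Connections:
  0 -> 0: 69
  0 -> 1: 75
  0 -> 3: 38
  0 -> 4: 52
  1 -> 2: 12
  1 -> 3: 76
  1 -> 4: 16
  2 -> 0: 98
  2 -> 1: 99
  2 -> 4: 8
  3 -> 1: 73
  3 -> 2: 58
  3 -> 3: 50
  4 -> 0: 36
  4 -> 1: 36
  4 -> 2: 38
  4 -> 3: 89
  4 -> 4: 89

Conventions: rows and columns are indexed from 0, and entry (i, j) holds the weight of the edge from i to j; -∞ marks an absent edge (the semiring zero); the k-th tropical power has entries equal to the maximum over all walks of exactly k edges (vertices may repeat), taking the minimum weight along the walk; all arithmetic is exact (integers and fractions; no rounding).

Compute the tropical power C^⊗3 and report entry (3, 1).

C^⊗2:
  [69, 69, 38, 75, 52]
  [16, 73, 58, 50, 16]
  [69, 75, 12, 76, 52]
  [58, 58, 50, 73, 16]
  [38, 73, 58, 89, 89]
C^⊗3:
  [69, 73, 58, 69, 52]
  [58, 58, 50, 73, 16]
  [69, 73, 58, 75, 52]
  [58, 73, 58, 58, 52]
  [58, 73, 58, 89, 89]
Key observation: the optimum is the walk 3->1->3->1, with weight 73 min 76 min 73 = 73.
Optimal value attained by: walk 3->1->3->1.
Answer: (C^⊗3)[3][1] = 73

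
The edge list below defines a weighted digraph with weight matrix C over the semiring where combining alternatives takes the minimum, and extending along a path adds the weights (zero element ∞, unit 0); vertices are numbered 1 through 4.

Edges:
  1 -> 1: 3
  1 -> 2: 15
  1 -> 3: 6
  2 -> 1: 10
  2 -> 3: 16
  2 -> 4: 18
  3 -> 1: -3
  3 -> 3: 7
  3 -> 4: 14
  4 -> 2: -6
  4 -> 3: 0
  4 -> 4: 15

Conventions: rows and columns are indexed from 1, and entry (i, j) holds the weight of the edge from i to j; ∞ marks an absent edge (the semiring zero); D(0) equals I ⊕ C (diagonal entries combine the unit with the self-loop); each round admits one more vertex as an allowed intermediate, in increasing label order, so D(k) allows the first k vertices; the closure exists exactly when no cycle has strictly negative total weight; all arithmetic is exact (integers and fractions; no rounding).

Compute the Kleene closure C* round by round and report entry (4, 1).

D(0):
  [0, 15, 6, ∞]
  [10, 0, 16, 18]
  [-3, ∞, 0, 14]
  [∞, -6, 0, 0]
D(1):
  [0, 15, 6, ∞]
  [10, 0, 16, 18]
  [-3, 12, 0, 14]
  [∞, -6, 0, 0]
D(2):
  [0, 15, 6, 33]
  [10, 0, 16, 18]
  [-3, 12, 0, 14]
  [4, -6, 0, 0]
D(3):
  [0, 15, 6, 20]
  [10, 0, 16, 18]
  [-3, 12, 0, 14]
  [-3, -6, 0, 0]
D(4):
  [0, 14, 6, 20]
  [10, 0, 16, 18]
  [-3, 8, 0, 14]
  [-3, -6, 0, 0]
Answer: C*[4][1] = -3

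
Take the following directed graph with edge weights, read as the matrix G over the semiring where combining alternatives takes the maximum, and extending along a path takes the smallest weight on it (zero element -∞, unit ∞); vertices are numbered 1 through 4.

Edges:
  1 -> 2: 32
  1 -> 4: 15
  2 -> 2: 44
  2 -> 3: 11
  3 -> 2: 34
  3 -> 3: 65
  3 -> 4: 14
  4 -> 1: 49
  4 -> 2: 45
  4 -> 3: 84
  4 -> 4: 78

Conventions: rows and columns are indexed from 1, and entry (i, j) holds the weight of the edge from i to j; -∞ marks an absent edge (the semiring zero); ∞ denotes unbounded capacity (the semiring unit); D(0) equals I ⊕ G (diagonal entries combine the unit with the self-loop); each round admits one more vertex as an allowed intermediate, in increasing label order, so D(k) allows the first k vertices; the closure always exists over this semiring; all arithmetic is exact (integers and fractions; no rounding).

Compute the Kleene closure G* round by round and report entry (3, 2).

D(0):
  [∞, 32, -∞, 15]
  [-∞, ∞, 11, -∞]
  [-∞, 34, ∞, 14]
  [49, 45, 84, ∞]
D(1):
  [∞, 32, -∞, 15]
  [-∞, ∞, 11, -∞]
  [-∞, 34, ∞, 14]
  [49, 45, 84, ∞]
D(2):
  [∞, 32, 11, 15]
  [-∞, ∞, 11, -∞]
  [-∞, 34, ∞, 14]
  [49, 45, 84, ∞]
D(3):
  [∞, 32, 11, 15]
  [-∞, ∞, 11, 11]
  [-∞, 34, ∞, 14]
  [49, 45, 84, ∞]
D(4):
  [∞, 32, 15, 15]
  [11, ∞, 11, 11]
  [14, 34, ∞, 14]
  [49, 45, 84, ∞]
Answer: G*[3][2] = 34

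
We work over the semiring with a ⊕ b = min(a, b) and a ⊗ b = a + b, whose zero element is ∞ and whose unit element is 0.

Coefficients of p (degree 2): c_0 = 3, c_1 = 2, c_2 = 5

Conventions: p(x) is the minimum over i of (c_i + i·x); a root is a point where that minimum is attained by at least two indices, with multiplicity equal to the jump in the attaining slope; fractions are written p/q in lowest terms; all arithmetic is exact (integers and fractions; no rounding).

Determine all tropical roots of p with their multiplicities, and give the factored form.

hull edge (i=0, c=3) to (i=1, c=2): slope -1, span 1
hull edge (i=1, c=2) to (i=2, c=5): slope 3, span 1
Factored form: p(x) = 5 ⊗ (x ⊕ (-3)) ⊗ (x ⊕ 1)
Answer: roots = -3 (mult 1), 1 (mult 1)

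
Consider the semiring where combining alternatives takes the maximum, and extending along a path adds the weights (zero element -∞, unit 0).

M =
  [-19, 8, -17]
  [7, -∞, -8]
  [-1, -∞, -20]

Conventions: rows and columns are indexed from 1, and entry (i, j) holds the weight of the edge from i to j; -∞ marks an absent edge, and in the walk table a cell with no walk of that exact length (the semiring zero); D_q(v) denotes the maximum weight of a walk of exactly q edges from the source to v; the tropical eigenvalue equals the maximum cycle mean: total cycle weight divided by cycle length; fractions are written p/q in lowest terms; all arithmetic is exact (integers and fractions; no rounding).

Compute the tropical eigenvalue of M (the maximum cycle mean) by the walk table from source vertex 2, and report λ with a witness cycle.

q=0: [-∞, 0, -∞]
q=1: [7, -∞, -8]
q=2: [-9, 15, -10]
q=3: [22, -1, 7]
Optimal cycle mean attained by: cycle 1->2->1, total 8 + 7, length 2.
Answer: λ = 15/2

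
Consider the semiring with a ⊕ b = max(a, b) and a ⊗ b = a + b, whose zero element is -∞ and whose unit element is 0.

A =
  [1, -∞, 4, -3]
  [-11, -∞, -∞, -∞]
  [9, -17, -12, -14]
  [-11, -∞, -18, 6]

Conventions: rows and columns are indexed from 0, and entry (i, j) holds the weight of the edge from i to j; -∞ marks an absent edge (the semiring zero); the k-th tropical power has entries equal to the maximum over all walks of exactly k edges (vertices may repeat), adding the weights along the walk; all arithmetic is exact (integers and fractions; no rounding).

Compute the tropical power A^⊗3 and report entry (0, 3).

A^⊗2:
  [13, -13, 5, 3]
  [-10, -∞, -7, -14]
  [10, -29, 13, 6]
  [-5, -35, -7, 12]
A^⊗3:
  [14, -12, 17, 10]
  [2, -24, -6, -8]
  [22, -4, 14, 12]
  [2, -24, -1, 18]
Key observation: the optimum is the walk 0->2->0->3, with weight 4 + 9 + (-3) = 10.
Optimal value attained by: walk 0->2->0->3.
Answer: (A^⊗3)[0][3] = 10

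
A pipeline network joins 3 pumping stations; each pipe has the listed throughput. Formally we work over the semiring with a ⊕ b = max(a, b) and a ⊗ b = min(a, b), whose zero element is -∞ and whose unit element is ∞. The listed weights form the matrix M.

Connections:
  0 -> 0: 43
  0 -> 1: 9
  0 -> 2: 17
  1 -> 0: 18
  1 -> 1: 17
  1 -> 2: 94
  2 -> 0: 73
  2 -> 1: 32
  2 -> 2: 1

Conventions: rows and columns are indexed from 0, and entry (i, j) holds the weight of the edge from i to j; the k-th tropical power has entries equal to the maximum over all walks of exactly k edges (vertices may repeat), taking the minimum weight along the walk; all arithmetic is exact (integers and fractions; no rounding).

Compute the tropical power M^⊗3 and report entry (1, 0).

M^⊗2:
  [43, 17, 17]
  [73, 32, 17]
  [43, 17, 32]
M^⊗3:
  [43, 17, 17]
  [43, 17, 32]
  [43, 32, 17]
Key observation: the optimum is the walk 1->2->0->0, with weight 94 min 73 min 43 = 43.
Optimal value attained by: walk 1->2->0->0.
Answer: (M^⊗3)[1][0] = 43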